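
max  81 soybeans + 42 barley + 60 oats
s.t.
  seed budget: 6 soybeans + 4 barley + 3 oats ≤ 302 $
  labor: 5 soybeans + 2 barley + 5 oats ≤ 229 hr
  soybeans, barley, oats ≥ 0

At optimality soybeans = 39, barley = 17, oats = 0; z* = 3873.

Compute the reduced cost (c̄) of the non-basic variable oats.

-3

Check each constraint at x*: seed budget 302/302 (tight); labor 229/229 (tight).
The binding rows give the dual system: 6·y_seed budget + 5·y_labor = 81 and 4·y_seed budget + 2·y_labor = 42.
Solving: y_seed budget = 6, y_labor = 9.
Reduced cost of oats: c₃ − yᵀa₃ = 60 − (6·3 + 9·5) = 60 − 63 = -3.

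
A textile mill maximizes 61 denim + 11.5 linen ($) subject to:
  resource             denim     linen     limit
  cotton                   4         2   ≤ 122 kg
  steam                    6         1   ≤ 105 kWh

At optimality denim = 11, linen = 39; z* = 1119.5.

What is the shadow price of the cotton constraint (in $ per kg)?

1

Both cotton and steam are binding at x*.
The binding rows give the dual system: 4·y_cotton + 6·y_steam = 61 and 2·y_cotton + 1·y_steam = 11.5.
Solving: y_cotton = 1, y_steam = 9.5.
Shadow price of cotton = 1.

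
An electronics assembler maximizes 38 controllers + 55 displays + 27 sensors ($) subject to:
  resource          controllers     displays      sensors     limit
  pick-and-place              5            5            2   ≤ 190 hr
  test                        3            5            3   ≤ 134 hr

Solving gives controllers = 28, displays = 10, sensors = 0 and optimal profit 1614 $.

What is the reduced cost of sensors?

At the optimum: pick-and-place uses 190 of 190 (binding); test uses 134 of 134 (binding).
Dual feasibility on the basic columns requires 5·y_pick-and-place + 3·y_test = 38, 5·y_pick-and-place + 5·y_test = 55.
This yields shadow prices y_pick-and-place = 2.5, y_test = 8.5.
Reduced cost of sensors: c₃ − yᵀa₃ = 27 − (2.5·2 + 8.5·3) = 27 − 30.5 = -3.5.

-3.5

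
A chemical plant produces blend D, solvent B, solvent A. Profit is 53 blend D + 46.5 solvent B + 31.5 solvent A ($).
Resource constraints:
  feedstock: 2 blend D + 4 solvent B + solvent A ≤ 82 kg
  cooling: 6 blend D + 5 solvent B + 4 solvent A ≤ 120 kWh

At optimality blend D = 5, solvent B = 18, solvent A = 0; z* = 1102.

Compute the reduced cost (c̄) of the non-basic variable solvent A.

-3.5

Both feedstock and cooling are binding at x*.
From A_Bᵀ y = c: 2·y_feedstock + 6·y_cooling = 53; 4·y_feedstock + 5·y_cooling = 46.5.
→ y_feedstock = 1 and y_cooling = 8.5.
Reduced cost of solvent A: c₃ − yᵀa₃ = 31.5 − (1·1 + 8.5·4) = 31.5 − 35 = -3.5.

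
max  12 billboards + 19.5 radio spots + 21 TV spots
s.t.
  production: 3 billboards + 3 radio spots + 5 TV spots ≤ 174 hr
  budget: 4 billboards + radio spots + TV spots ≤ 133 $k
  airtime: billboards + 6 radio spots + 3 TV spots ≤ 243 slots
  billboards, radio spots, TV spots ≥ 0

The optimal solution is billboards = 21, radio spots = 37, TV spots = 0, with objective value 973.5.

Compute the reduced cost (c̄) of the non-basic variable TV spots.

At the optimum: production uses 174 of 174 (binding); budget uses 121 of 133 (slack = 12); airtime uses 243 of 243 (binding).
Slack constraints have shadow price 0 (complementary slackness).
The binding rows give the dual system: 3·y_production + 1·y_airtime = 12 and 3·y_production + 6·y_airtime = 19.5.
This yields shadow prices y_production = 3.5, y_airtime = 1.5.
Reduced cost of TV spots: c₃ − yᵀa₃ = 21 − (3.5·5 + 1.5·3) = 21 − 22 = -1.

-1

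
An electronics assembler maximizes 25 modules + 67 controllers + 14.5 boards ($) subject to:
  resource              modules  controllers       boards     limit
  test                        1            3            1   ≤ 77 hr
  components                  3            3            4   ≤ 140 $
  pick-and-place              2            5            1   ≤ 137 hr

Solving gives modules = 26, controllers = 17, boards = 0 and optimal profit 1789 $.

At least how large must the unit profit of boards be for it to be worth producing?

17

At the optimum: test uses 77 of 77 (binding); components uses 129 of 140 (slack = 11); pick-and-place uses 137 of 137 (binding).
Slack constraints have shadow price 0 (complementary slackness).
Dual feasibility on the basic columns requires 1·y_test + 2·y_pick-and-place = 25, 3·y_test + 5·y_pick-and-place = 67.
→ y_test = 9 and y_pick-and-place = 8.
boards enters the basis when its profit ≥ yᵀa₃ = 9·1 + 8·1 = 17.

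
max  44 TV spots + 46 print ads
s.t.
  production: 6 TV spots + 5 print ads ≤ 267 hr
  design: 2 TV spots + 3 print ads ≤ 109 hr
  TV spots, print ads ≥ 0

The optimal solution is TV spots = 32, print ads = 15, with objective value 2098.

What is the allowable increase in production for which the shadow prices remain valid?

Binding constraints: production, design. The basis is B = [[6,5],[2,3]] with det 8.
Per unit increase in production, x* moves by d = (0.375, -0.25).
The basis stays optimal until print ads reaches 0; allowable increase = 60 hr.

60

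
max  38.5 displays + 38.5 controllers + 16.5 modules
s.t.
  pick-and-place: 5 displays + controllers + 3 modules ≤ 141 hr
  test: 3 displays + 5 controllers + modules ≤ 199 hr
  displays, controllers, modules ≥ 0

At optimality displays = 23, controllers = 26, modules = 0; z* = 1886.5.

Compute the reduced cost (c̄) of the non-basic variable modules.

Check each constraint at x*: pick-and-place 141/141 (tight); test 199/199 (tight).
The binding rows give the dual system: 5·y_pick-and-place + 3·y_test = 38.5 and 1·y_pick-and-place + 5·y_test = 38.5.
Solving: y_pick-and-place = 3.5, y_test = 7.
Reduced cost of modules: c₃ − yᵀa₃ = 16.5 − (3.5·3 + 7·1) = 16.5 − 17.5 = -1.

-1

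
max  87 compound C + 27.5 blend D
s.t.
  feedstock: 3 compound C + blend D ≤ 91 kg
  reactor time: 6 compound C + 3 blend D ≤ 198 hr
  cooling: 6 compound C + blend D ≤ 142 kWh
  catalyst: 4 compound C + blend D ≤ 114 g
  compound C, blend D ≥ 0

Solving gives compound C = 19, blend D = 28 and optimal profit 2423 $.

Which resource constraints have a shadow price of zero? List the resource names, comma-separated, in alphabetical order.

catalyst, feedstock

feedstock: 85/91 (slack 6)
reactor time: 198/198 (binding)
cooling: 142/142 (binding)
catalyst: 104/114 (slack 10)
By complementary slackness, a constraint with positive slack has shadow price 0 → catalyst, feedstock.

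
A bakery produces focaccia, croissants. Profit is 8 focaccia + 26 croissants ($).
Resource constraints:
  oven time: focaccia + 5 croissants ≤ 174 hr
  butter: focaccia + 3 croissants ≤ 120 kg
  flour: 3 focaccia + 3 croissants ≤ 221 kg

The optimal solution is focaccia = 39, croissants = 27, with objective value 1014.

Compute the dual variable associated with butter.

7

Binding: oven time and butter. Non-binding: flour (23 unused).
By complementary slackness, y = 0 for the non-binding constraint.
Dual feasibility on the basic columns requires 1·y_oven time + 1·y_butter = 8, 5·y_oven time + 3·y_butter = 26.
Solving: y_oven time = 1, y_butter = 7.
Shadow price of butter = 7.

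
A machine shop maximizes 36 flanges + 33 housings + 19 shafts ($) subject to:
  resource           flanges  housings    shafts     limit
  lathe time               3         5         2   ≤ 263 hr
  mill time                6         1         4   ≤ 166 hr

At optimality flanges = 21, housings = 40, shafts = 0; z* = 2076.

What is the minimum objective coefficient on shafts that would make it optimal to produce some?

At the optimum: lathe time uses 263 of 263 (binding); mill time uses 166 of 166 (binding).
The binding rows give the dual system: 3·y_lathe time + 6·y_mill time = 36 and 5·y_lathe time + 1·y_mill time = 33.
→ y_lathe time = 6 and y_mill time = 3.
shafts enters the basis when its profit ≥ yᵀa₃ = 6·2 + 3·4 = 24.

24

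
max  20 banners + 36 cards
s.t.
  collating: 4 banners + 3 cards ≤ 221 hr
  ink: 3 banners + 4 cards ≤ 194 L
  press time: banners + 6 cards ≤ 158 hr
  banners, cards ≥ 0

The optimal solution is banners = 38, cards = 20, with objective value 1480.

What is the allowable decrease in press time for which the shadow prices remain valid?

Binding constraints: ink, press time. The basis is B = [[3,4],[1,6]] with det 14.
Per unit decrease in press time, x* moves by d = (0.2857, -0.2143).
The basis stays optimal until collating becomes binding; allowable decrease = 18 hr.

18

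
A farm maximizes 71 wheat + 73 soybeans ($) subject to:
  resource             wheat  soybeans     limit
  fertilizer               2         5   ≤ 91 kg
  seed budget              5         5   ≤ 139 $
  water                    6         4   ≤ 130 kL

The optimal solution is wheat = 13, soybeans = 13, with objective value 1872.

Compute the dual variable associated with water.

Check each constraint at x*: fertilizer 91/91 (tight); seed budget 130/139 (slack 9); water 130/130 (tight).
Slack constraints have shadow price 0 (complementary slackness).
The binding rows give the dual system: 2·y_fertilizer + 6·y_water = 71 and 5·y_fertilizer + 4·y_water = 73.
Solving: y_fertilizer = 7, y_water = 9.5.
Shadow price of water = 9.5.

9.5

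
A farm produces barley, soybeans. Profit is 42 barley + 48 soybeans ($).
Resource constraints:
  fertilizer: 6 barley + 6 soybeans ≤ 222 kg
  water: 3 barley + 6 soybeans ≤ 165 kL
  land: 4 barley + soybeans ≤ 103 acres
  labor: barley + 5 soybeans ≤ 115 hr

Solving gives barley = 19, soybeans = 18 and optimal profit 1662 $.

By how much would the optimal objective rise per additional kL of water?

Binding: fertilizer and water. Non-binding: land (9 unused), labor (6 unused).
Slack constraints have shadow price 0 (complementary slackness).
Dual feasibility on the basic columns requires 6·y_fertilizer + 3·y_water = 42, 6·y_fertilizer + 6·y_water = 48.
Solving: y_fertilizer = 6, y_water = 2.
Shadow price of water = 2.

2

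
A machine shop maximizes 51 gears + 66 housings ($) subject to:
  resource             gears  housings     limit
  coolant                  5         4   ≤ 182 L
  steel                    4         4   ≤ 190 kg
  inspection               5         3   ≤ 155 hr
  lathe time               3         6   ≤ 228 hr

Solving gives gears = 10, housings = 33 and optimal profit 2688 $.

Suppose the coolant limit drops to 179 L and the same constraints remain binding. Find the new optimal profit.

2670

Check each constraint at x*: coolant 182/182 (tight); steel 172/190 (slack 18); inspection 149/155 (slack 6); lathe time 228/228 (tight).
By complementary slackness, y = 0 for the non-binding constraints.
The binding rows give the dual system: 5·y_coolant + 3·y_lathe time = 51 and 4·y_coolant + 6·y_lathe time = 66.
Solving: y_coolant = 6, y_lathe time = 7.
Δz = y_coolant·Δb = 6 × (-3) = -18, so new z* = 2688 − 18 = 2670.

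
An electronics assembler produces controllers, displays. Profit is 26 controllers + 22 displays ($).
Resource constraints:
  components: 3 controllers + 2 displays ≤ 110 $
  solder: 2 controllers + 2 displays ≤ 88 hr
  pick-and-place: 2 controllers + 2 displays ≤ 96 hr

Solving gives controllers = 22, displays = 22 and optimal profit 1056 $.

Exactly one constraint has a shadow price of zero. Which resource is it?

pick-and-place

components: 110/110 (binding)
solder: 88/88 (binding)
pick-and-place: 88/96 (slack 8)
By complementary slackness, a constraint with positive slack has shadow price 0 → pick-and-place.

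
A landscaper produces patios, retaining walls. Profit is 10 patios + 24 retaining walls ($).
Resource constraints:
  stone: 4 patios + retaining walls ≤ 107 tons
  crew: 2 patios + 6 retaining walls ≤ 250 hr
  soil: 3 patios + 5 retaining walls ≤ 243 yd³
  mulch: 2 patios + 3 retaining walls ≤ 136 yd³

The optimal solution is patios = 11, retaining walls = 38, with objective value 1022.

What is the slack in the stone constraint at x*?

25

stone used = 4·11 + 1·38 = 82; slack = 107 − 82 = 25.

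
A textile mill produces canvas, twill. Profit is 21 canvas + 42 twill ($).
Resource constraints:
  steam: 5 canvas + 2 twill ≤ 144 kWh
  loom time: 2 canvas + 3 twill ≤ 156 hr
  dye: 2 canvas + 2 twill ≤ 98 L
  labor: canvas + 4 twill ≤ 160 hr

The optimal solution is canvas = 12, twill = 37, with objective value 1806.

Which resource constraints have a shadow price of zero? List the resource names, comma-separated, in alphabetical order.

loom time, steam

steam: 134/144 (slack 10)
loom time: 135/156 (slack 21)
dye: 98/98 (binding)
labor: 160/160 (binding)
By complementary slackness, a constraint with positive slack has shadow price 0 → loom time, steam.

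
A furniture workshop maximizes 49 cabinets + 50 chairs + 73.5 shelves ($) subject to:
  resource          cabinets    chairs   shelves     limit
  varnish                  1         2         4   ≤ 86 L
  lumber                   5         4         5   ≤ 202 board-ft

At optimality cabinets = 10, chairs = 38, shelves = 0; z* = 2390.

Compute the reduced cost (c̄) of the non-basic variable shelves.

-2.5

Check each constraint at x*: varnish 86/86 (tight); lumber 202/202 (tight).
The binding rows give the dual system: 1·y_varnish + 5·y_lumber = 49 and 2·y_varnish + 4·y_lumber = 50.
This yields shadow prices y_varnish = 9, y_lumber = 8.
Reduced cost of shelves: c₃ − yᵀa₃ = 73.5 − (9·4 + 8·5) = 73.5 − 76 = -2.5.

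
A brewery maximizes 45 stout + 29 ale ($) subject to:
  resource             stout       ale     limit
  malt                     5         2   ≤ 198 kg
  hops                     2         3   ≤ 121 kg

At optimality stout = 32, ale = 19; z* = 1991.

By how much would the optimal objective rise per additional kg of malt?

Check each constraint at x*: malt 198/198 (tight); hops 121/121 (tight).
From A_Bᵀ y = c: 5·y_malt + 2·y_hops = 45; 2·y_malt + 3·y_hops = 29.
This yields shadow prices y_malt = 7, y_hops = 5.
Shadow price of malt = 7.

7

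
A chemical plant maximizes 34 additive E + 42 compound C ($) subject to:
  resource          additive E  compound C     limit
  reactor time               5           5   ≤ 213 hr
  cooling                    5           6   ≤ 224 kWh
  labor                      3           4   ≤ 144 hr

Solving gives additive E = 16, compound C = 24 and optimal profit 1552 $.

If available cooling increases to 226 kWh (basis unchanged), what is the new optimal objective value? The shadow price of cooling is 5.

Δb = 2, so new z* = 1552 + (5)·(2) = 1552 + 10 = 1562.

1562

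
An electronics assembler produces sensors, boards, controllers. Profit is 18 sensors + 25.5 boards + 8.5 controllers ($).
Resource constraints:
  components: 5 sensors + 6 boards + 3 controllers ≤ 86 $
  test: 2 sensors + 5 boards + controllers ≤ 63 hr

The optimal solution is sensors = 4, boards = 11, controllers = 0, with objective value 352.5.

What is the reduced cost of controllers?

-2

Both components and test are binding at x*.
From A_Bᵀ y = c: 5·y_components + 2·y_test = 18; 6·y_components + 5·y_test = 25.5.
Solving: y_components = 3, y_test = 1.5.
Reduced cost of controllers: c₃ − yᵀa₃ = 8.5 − (3·3 + 1.5·1) = 8.5 − 10.5 = -2.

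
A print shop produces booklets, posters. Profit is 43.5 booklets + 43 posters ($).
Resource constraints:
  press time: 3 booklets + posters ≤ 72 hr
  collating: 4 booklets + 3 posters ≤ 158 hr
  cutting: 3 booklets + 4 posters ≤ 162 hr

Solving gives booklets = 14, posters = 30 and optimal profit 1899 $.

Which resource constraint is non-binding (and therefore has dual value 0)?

press time: 72/72 (binding)
collating: 146/158 (slack 12)
cutting: 162/162 (binding)
By complementary slackness, a constraint with positive slack has shadow price 0 → collating.

collating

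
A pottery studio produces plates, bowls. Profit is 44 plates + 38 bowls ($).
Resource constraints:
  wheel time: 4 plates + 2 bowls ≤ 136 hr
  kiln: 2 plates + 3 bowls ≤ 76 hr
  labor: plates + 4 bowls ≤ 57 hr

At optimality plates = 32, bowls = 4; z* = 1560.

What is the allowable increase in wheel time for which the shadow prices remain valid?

16

Binding constraints: wheel time, kiln. The basis is B = [[4,2],[2,3]] with det 8.
Per unit increase in wheel time, x* moves by d = (0.375, -0.25).
The basis stays optimal until bowls reaches 0; allowable increase = 16 hr.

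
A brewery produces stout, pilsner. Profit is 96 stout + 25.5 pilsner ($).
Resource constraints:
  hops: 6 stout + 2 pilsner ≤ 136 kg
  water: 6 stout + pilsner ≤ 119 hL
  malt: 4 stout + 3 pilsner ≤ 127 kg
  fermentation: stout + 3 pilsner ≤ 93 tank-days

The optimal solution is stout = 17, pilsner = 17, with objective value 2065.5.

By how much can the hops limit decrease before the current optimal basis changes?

Binding constraints: hops, water. The basis is B = [[6,2],[6,1]] with det -6.
Per unit decrease in hops, x* moves by d = (0.1667, -1).
The basis stays optimal until pilsner reaches 0; allowable decrease = 17 kg.

17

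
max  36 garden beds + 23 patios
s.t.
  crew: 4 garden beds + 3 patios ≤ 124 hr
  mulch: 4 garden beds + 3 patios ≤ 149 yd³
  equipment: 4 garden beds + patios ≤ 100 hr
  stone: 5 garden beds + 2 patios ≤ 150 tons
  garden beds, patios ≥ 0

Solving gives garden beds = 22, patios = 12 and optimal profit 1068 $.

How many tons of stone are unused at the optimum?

stone used = 5·22 + 2·12 = 134; slack = 150 − 134 = 16.

16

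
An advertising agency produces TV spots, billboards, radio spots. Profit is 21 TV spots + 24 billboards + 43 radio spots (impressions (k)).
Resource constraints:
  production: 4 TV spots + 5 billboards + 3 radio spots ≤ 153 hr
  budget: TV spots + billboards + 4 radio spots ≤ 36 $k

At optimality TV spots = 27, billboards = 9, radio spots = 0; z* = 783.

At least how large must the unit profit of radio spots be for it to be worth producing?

45

Check each constraint at x*: production 153/153 (tight); budget 36/36 (tight).
The binding rows give the dual system: 4·y_production + 1·y_budget = 21 and 5·y_production + 1·y_budget = 24.
This yields shadow prices y_production = 3, y_budget = 9.
radio spots enters the basis when its profit ≥ yᵀa₃ = 3·3 + 9·4 = 45.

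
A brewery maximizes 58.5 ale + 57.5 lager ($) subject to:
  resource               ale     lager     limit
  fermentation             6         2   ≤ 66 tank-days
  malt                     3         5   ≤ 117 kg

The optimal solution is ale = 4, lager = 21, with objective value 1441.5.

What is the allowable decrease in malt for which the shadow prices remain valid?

84

Binding constraints: fermentation, malt. The basis is B = [[6,2],[3,5]] with det 24.
Per unit decrease in malt, x* moves by d = (0.0833, -0.25).
The basis stays optimal until lager reaches 0; allowable decrease = 84 kg.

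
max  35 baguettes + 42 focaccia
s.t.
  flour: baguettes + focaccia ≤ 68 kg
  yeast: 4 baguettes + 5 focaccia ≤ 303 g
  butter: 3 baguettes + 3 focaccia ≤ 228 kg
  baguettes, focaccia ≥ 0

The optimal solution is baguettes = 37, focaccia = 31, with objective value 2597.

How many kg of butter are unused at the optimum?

24

butter used = 3·37 + 3·31 = 204; slack = 228 − 204 = 24.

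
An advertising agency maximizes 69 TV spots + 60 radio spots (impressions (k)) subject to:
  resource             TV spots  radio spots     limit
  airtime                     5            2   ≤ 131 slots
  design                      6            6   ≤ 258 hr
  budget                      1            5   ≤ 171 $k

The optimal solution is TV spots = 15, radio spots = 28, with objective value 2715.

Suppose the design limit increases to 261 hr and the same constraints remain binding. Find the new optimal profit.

Binding: airtime and design. Non-binding: budget (16 unused).
By complementary slackness, y = 0 for the non-binding constraint.
Dual feasibility on the basic columns requires 5·y_airtime + 6·y_design = 69, 2·y_airtime + 6·y_design = 60.
This yields shadow prices y_airtime = 3, y_design = 9.
Δz = y_design·Δb = 9 × (3) = 27, so new z* = 2715 + 27 = 2742.

2742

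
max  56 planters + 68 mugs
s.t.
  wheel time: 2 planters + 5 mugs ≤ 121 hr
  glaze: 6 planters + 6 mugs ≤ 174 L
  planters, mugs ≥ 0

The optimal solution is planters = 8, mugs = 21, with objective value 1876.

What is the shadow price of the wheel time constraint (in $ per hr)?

Both wheel time and glaze are binding at x*.
The binding rows give the dual system: 2·y_wheel time + 6·y_glaze = 56 and 5·y_wheel time + 6·y_glaze = 68.
This yields shadow prices y_wheel time = 4, y_glaze = 8.
Shadow price of wheel time = 4.

4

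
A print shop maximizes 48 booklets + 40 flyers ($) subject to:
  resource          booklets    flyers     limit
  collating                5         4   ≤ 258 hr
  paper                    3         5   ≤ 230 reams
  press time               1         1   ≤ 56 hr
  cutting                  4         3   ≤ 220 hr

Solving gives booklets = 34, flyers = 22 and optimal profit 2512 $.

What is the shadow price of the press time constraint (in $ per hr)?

8

At the optimum: collating uses 258 of 258 (binding); paper uses 212 of 230 (slack = 18); press time uses 56 of 56 (binding); cutting uses 202 of 220 (slack = 18).
By complementary slackness, y = 0 for the non-binding constraints.
Dual feasibility on the basic columns requires 5·y_collating + 1·y_press time = 48, 4·y_collating + 1·y_press time = 40.
→ y_collating = 8 and y_press time = 8.
Shadow price of press time = 8.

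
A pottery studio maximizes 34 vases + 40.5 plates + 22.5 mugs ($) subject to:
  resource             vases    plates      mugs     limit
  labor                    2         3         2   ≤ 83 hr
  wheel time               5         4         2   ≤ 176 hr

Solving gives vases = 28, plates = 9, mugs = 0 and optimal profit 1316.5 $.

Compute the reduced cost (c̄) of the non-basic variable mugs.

Check each constraint at x*: labor 83/83 (tight); wheel time 176/176 (tight).
From A_Bᵀ y = c: 2·y_labor + 5·y_wheel time = 34; 3·y_labor + 4·y_wheel time = 40.5.
This yields shadow prices y_labor = 9.5, y_wheel time = 3.
Reduced cost of mugs: c₃ − yᵀa₃ = 22.5 − (9.5·2 + 3·2) = 22.5 − 25 = -2.5.

-2.5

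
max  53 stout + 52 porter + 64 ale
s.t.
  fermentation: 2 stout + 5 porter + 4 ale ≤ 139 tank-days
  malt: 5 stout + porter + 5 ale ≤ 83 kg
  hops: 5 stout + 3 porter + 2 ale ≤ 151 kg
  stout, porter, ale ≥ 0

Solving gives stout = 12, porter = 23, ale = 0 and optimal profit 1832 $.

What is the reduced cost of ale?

Binding: fermentation and malt. Non-binding: hops (22 unused).
Slack constraints have shadow price 0 (complementary slackness).
The binding rows give the dual system: 2·y_fermentation + 5·y_malt = 53 and 5·y_fermentation + 1·y_malt = 52.
→ y_fermentation = 9 and y_malt = 7.
Reduced cost of ale: c₃ − yᵀa₃ = 64 − (9·4 + 7·5) = 64 − 71 = -7.

-7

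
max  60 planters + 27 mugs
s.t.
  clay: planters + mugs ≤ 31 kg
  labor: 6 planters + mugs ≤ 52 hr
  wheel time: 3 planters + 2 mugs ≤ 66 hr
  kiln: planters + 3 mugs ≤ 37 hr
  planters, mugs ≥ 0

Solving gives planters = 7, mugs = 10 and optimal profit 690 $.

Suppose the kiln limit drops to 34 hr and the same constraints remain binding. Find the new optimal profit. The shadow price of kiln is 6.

Δb = -3, so new z* = 690 + (6)·(-3) = 690 − 18 = 672.

672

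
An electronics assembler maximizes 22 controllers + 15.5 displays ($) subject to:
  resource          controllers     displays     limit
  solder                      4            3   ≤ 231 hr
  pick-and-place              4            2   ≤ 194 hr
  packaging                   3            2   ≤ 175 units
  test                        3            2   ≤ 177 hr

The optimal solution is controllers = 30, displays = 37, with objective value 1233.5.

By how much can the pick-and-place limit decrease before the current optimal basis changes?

40

Binding constraints: solder, pick-and-place. The basis is B = [[4,3],[4,2]] with det -4.
Per unit decrease in pick-and-place, x* moves by d = (-0.75, 1).
The basis stays optimal until controllers reaches 0; allowable decrease = 40 hr.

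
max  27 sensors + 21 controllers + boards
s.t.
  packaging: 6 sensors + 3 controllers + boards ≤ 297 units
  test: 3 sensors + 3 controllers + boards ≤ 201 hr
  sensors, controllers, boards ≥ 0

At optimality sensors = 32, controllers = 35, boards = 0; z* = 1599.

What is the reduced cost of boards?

-6

Both packaging and test are binding at x*.
Dual feasibility on the basic columns requires 6·y_packaging + 3·y_test = 27, 3·y_packaging + 3·y_test = 21.
This yields shadow prices y_packaging = 2, y_test = 5.
Reduced cost of boards: c₃ − yᵀa₃ = 1 − (2·1 + 5·1) = 1 − 7 = -6.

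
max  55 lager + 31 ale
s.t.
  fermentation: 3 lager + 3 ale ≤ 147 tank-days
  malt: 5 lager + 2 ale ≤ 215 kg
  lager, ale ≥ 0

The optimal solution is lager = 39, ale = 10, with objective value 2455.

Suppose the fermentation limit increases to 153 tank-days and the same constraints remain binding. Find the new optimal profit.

2485

Check each constraint at x*: fermentation 147/147 (tight); malt 215/215 (tight).
Dual feasibility on the basic columns requires 3·y_fermentation + 5·y_malt = 55, 3·y_fermentation + 2·y_malt = 31.
Solving: y_fermentation = 5, y_malt = 8.
Δz = y_fermentation·Δb = 5 × (6) = 30, so new z* = 2455 + 30 = 2485.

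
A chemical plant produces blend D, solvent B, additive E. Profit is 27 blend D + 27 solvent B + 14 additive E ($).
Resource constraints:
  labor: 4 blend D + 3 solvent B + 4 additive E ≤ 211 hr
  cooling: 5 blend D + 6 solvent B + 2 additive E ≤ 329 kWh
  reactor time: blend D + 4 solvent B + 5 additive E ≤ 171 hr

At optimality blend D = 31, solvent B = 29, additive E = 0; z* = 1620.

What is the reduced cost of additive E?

Check each constraint at x*: labor 211/211 (tight); cooling 329/329 (tight); reactor time 147/171 (slack 24).
Slack constraints have shadow price 0 (complementary slackness).
From A_Bᵀ y = c: 4·y_labor + 5·y_cooling = 27; 3·y_labor + 6·y_cooling = 27.
→ y_labor = 3 and y_cooling = 3.
Reduced cost of additive E: c₃ − yᵀa₃ = 14 − (3·4 + 3·2) = 14 − 18 = -4.

-4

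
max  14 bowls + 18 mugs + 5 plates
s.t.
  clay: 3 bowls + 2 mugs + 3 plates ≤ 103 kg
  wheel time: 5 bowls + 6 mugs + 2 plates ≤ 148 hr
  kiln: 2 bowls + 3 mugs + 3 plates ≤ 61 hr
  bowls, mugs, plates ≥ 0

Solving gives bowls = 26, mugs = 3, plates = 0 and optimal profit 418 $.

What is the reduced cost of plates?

At the optimum: clay uses 84 of 103 (slack = 19); wheel time uses 148 of 148 (binding); kiln uses 61 of 61 (binding).
Slack constraints have shadow price 0 (complementary slackness).
From A_Bᵀ y = c: 5·y_wheel time + 2·y_kiln = 14; 6·y_wheel time + 3·y_kiln = 18.
→ y_wheel time = 2 and y_kiln = 2.
Reduced cost of plates: c₃ − yᵀa₃ = 5 − (2·2 + 2·3) = 5 − 10 = -5.

-5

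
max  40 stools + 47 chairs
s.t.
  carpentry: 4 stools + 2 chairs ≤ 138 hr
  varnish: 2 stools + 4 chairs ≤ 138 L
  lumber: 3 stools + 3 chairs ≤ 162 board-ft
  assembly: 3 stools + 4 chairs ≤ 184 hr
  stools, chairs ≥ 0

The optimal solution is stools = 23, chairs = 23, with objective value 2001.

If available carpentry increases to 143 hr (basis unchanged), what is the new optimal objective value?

Check each constraint at x*: carpentry 138/138 (tight); varnish 138/138 (tight); lumber 138/162 (slack 24); assembly 161/184 (slack 23).
Since lumber, assembly are not tight, their duals are 0.
From A_Bᵀ y = c: 4·y_carpentry + 2·y_varnish = 40; 2·y_carpentry + 4·y_varnish = 47.
This yields shadow prices y_carpentry = 5.5, y_varnish = 9.
Δz = y_carpentry·Δb = 5.5 × (5) = 27.5, so new z* = 2001 + 27.5 = 2028.5.

2028.5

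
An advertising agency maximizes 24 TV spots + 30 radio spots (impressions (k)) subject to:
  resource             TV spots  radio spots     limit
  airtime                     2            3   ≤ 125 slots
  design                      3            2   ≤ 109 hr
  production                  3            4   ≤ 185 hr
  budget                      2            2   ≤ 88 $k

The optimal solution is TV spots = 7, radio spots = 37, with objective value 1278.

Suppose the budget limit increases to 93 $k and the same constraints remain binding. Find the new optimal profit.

1308

At the optimum: airtime uses 125 of 125 (binding); design uses 95 of 109 (slack = 14); production uses 169 of 185 (slack = 16); budget uses 88 of 88 (binding).
Slack constraints have shadow price 0 (complementary slackness).
Dual feasibility on the basic columns requires 2·y_airtime + 2·y_budget = 24, 3·y_airtime + 2·y_budget = 30.
→ y_airtime = 6 and y_budget = 6.
Δz = y_budget·Δb = 6 × (5) = 30, so new z* = 1278 + 30 = 1308.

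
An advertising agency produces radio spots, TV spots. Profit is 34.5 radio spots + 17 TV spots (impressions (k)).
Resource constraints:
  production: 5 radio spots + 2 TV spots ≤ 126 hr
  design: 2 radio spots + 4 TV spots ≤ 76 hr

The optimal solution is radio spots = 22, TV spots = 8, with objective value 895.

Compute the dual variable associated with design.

1

Check each constraint at x*: production 126/126 (tight); design 76/76 (tight).
From A_Bᵀ y = c: 5·y_production + 2·y_design = 34.5; 2·y_production + 4·y_design = 17.
Solving: y_production = 6.5, y_design = 1.
Shadow price of design = 1.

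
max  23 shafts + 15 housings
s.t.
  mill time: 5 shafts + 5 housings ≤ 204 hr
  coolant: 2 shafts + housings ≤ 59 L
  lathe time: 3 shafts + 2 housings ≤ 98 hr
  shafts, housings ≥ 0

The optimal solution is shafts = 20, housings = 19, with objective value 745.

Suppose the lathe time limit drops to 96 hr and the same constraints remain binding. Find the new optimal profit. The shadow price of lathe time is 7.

731

Δb = -2, so new z* = 745 + (7)·(-2) = 745 − 14 = 731.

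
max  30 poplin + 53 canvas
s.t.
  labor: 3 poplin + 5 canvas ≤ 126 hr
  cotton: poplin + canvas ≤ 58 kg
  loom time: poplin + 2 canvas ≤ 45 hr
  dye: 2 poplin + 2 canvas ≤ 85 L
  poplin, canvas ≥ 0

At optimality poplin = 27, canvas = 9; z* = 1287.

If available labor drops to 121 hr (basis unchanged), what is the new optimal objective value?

Check each constraint at x*: labor 126/126 (tight); cotton 36/58 (slack 22); loom time 45/45 (tight); dye 72/85 (slack 13).
Slack constraints have shadow price 0 (complementary slackness).
From A_Bᵀ y = c: 3·y_labor + 1·y_loom time = 30; 5·y_labor + 2·y_loom time = 53.
Solving: y_labor = 7, y_loom time = 9.
Δz = y_labor·Δb = 7 × (-5) = -35, so new z* = 1287 − 35 = 1252.

1252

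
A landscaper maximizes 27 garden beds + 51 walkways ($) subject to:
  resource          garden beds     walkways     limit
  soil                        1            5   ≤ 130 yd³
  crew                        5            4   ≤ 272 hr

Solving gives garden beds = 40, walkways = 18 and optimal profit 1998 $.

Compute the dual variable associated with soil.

7

Check each constraint at x*: soil 130/130 (tight); crew 272/272 (tight).
Dual feasibility on the basic columns requires 1·y_soil + 5·y_crew = 27, 5·y_soil + 4·y_crew = 51.
Solving: y_soil = 7, y_crew = 4.
Shadow price of soil = 7.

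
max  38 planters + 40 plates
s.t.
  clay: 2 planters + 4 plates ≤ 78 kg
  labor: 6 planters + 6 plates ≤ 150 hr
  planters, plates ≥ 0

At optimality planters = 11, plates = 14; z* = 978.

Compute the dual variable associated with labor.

6

Check each constraint at x*: clay 78/78 (tight); labor 150/150 (tight).
The binding rows give the dual system: 2·y_clay + 6·y_labor = 38 and 4·y_clay + 6·y_labor = 40.
→ y_clay = 1 and y_labor = 6.
Shadow price of labor = 6.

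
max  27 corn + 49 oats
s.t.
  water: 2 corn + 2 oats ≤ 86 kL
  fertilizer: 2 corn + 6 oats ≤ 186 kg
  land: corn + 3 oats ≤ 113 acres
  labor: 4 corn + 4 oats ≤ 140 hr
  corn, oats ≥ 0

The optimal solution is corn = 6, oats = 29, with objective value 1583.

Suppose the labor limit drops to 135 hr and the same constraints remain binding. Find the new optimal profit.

Check each constraint at x*: water 70/86 (slack 16); fertilizer 186/186 (tight); land 93/113 (slack 20); labor 140/140 (tight).
Since water, land are not tight, their duals are 0.
Dual feasibility on the basic columns requires 2·y_fertilizer + 4·y_labor = 27, 6·y_fertilizer + 4·y_labor = 49.
→ y_fertilizer = 5.5 and y_labor = 4.
Δz = y_labor·Δb = 4 × (-5) = -20, so new z* = 1583 − 20 = 1563.

1563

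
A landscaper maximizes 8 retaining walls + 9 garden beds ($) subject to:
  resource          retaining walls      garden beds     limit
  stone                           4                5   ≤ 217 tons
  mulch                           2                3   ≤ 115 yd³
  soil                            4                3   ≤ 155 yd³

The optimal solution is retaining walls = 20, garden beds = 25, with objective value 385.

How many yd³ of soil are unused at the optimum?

0

soil used = 4·20 + 3·25 = 155; slack = 155 − 155 = 0.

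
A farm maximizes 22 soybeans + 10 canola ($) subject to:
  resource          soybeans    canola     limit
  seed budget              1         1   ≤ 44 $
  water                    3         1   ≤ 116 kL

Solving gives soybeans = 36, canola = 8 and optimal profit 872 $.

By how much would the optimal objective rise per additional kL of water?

Check each constraint at x*: seed budget 44/44 (tight); water 116/116 (tight).
The binding rows give the dual system: 1·y_seed budget + 3·y_water = 22 and 1·y_seed budget + 1·y_water = 10.
This yields shadow prices y_seed budget = 4, y_water = 6.
Shadow price of water = 6.

6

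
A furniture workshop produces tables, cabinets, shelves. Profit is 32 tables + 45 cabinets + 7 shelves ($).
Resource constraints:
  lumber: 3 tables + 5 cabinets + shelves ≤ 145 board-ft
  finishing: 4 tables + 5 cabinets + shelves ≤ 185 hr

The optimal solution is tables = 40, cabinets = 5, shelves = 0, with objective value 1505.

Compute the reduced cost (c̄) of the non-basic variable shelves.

-2

Check each constraint at x*: lumber 145/145 (tight); finishing 185/185 (tight).
The binding rows give the dual system: 3·y_lumber + 4·y_finishing = 32 and 5·y_lumber + 5·y_finishing = 45.
This yields shadow prices y_lumber = 4, y_finishing = 5.
Reduced cost of shelves: c₃ − yᵀa₃ = 7 − (4·1 + 5·1) = 7 − 9 = -2.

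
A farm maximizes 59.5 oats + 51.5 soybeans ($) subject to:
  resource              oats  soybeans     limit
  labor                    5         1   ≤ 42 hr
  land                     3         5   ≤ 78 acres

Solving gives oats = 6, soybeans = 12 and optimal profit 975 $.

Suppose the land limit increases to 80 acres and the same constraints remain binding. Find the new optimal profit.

Both labor and land are binding at x*.
Dual feasibility on the basic columns requires 5·y_labor + 3·y_land = 59.5, 1·y_labor + 5·y_land = 51.5.
This yields shadow prices y_labor = 6.5, y_land = 9.
Δz = y_land·Δb = 9 × (2) = 18, so new z* = 975 + 18 = 993.

993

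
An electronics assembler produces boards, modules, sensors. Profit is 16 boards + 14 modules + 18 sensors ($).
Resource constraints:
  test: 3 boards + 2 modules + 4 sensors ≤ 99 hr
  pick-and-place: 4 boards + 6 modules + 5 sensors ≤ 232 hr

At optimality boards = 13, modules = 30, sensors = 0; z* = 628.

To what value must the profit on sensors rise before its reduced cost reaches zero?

At the optimum: test uses 99 of 99 (binding); pick-and-place uses 232 of 232 (binding).
The binding rows give the dual system: 3·y_test + 4·y_pick-and-place = 16 and 2·y_test + 6·y_pick-and-place = 14.
→ y_test = 4 and y_pick-and-place = 1.
sensors enters the basis when its profit ≥ yᵀa₃ = 4·4 + 1·5 = 21.

21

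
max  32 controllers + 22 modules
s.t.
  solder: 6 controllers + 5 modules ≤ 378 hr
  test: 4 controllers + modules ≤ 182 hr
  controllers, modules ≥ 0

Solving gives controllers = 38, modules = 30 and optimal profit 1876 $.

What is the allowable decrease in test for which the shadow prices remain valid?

106.4

Binding constraints: solder, test. The basis is B = [[6,5],[4,1]] with det -14.
Per unit decrease in test, x* moves by d = (-0.3571, 0.4286).
The basis stays optimal until controllers reaches 0; allowable decrease = 106.4 hr.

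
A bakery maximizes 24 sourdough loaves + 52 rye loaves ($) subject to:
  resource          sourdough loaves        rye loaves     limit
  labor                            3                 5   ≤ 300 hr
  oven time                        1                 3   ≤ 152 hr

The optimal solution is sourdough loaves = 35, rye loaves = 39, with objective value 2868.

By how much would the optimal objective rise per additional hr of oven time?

9

Both labor and oven time are binding at x*.
The binding rows give the dual system: 3·y_labor + 1·y_oven time = 24 and 5·y_labor + 3·y_oven time = 52.
Solving: y_labor = 5, y_oven time = 9.
Shadow price of oven time = 9.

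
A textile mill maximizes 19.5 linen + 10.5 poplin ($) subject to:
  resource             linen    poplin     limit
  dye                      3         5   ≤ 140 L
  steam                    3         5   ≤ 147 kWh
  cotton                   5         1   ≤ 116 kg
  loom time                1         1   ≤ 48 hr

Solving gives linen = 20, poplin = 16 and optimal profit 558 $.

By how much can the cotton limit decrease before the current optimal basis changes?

Binding constraints: dye, cotton. The basis is B = [[3,5],[5,1]] with det -22.
Per unit decrease in cotton, x* moves by d = (-0.2273, 0.1364).
The basis stays optimal until linen reaches 0; allowable decrease = 88 kg.

88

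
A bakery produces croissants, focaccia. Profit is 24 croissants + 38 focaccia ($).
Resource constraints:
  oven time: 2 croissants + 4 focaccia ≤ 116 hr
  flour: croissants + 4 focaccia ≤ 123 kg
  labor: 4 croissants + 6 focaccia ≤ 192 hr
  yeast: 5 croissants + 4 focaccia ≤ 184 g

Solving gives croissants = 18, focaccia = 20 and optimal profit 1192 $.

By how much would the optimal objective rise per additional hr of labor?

5

At the optimum: oven time uses 116 of 116 (binding); flour uses 98 of 123 (slack = 25); labor uses 192 of 192 (binding); yeast uses 170 of 184 (slack = 14).
By complementary slackness, y = 0 for the non-binding constraints.
From A_Bᵀ y = c: 2·y_oven time + 4·y_labor = 24; 4·y_oven time + 6·y_labor = 38.
This yields shadow prices y_oven time = 2, y_labor = 5.
Shadow price of labor = 5.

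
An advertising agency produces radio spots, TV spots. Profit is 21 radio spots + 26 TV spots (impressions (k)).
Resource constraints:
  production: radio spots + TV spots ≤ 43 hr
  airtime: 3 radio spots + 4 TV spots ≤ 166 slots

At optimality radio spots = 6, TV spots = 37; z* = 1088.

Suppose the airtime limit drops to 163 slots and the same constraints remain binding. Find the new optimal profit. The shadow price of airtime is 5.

1073

Δb = -3, so new z* = 1088 + (5)·(-3) = 1088 − 15 = 1073.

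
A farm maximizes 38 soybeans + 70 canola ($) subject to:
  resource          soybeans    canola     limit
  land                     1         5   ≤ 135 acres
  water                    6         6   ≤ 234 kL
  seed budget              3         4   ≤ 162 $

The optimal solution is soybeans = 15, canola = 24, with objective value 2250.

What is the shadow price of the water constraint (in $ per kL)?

5

Binding: land and water. Non-binding: seed budget (21 unused).
By complementary slackness, y = 0 for the non-binding constraint.
From A_Bᵀ y = c: 1·y_land + 6·y_water = 38; 5·y_land + 6·y_water = 70.
This yields shadow prices y_land = 8, y_water = 5.
Shadow price of water = 5.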